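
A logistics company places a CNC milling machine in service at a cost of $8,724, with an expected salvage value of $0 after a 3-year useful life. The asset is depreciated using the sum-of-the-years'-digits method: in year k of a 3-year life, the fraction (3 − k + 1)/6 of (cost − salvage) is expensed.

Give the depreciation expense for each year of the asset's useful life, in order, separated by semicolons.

Depreciable base = $8,724 − $0 = $8,724.
Sum of the years' digits = 3+2+1 = 6.
Year 1: $8,724 × 3/6 = $4,362. Book value $4,362.
Year 2: $8,724 × 2/6 = $2,908. Book value $1,454.
Year 3: $8,724 × 1/6 = $1,454. Book value $0.

$4,362; $2,908; $1,454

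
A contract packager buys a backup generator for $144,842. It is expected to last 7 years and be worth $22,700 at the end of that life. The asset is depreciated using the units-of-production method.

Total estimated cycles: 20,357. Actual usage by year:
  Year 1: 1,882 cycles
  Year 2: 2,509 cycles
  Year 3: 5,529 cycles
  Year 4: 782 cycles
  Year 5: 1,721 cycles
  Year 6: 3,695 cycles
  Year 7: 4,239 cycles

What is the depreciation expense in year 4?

$4,692

Depreciable base = $144,842 − $22,700 = $122,142.
Rate = $122,142 / 20,357 cycles = $6 per cycle.
Year 1: 1,882 × $6 = $11,292. Book value $133,550.
Year 2: 2,509 × $6 = $15,054. Book value $118,496.
Year 3: 5,529 × $6 = $33,174. Book value $85,322.
Year 4: 782 × $6 = $4,692. Book value $80,630.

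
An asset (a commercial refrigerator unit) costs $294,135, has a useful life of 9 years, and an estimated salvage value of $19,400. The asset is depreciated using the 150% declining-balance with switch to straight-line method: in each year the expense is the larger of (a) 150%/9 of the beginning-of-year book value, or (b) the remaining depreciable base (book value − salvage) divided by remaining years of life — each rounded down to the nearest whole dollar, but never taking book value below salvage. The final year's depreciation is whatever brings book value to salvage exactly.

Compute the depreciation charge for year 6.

Depreciable base = $294,135 − $19,400 = $274,735.
Year 1: DB = ⌊$294,135 × 150%/9⌋ = $49,022; SL = ⌊$274,735/9⌋ = $30,526 → take DB $49,022. Book value $245,113.
Year 2: DB = ⌊$245,113 × 150%/9⌋ = $40,852; SL = ⌊$225,713/8⌋ = $28,214 → take DB $40,852. Book value $204,261.
Year 3: DB = ⌊$204,261 × 150%/9⌋ = $34,043; SL = ⌊$184,861/7⌋ = $26,408 → take DB $34,043. Book value $170,218.
Year 4: DB = ⌊$170,218 × 150%/9⌋ = $28,369; SL = ⌊$150,818/6⌋ = $25,136 → take DB $28,369. Book value $141,849.
Year 5: DB = ⌊$141,849 × 150%/9⌋ = $23,641; SL = ⌊$122,449/5⌋ = $24,489 → take SL $24,489. Book value $117,360.
Year 6: DB = ⌊$117,360 × 150%/9⌋ = $19,560; SL = ⌊$97,960/4⌋ = $24,490 → take SL $24,490. Book value $92,870.

$24,490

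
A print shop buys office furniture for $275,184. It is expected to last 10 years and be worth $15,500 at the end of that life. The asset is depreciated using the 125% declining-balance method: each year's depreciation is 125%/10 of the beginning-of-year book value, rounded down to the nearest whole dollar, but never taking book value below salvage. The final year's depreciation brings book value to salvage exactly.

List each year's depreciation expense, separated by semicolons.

$34,398; $30,098; $26,336; $23,044; $20,163; $17,643; $15,437; $13,508; $11,819; $67,238

Depreciable base = $275,184 − $15,500 = $259,684.
Year 1: ⌊$275,184 × 125%/10⌋ = $34,398. Book value $240,786.
Year 2: ⌊$240,786 × 125%/10⌋ = $30,098. Book value $210,688.
Year 3: ⌊$210,688 × 125%/10⌋ = $26,336. Book value $184,352.
Year 4: ⌊$184,352 × 125%/10⌋ = $23,044. Book value $161,308.
Year 5: ⌊$161,308 × 125%/10⌋ = $20,163. Book value $141,145.
Year 6: ⌊$141,145 × 125%/10⌋ = $17,643. Book value $123,502.
Year 7: ⌊$123,502 × 125%/10⌋ = $15,437. Book value $108,065.
Year 8: ⌊$108,065 × 125%/10⌋ = $13,508. Book value $94,557.
Year 9: ⌊$94,557 × 125%/10⌋ = $11,819. Book value $82,738.
Year 10 (final): $82,738 − $15,500 = $67,238. Book value $15,500.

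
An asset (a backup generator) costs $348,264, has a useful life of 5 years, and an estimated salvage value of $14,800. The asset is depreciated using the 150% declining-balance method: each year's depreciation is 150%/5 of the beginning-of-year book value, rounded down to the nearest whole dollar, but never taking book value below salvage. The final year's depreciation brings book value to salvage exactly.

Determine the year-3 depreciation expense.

Depreciable base = $348,264 − $14,800 = $333,464.
Year 1: ⌊$348,264 × 150%/5⌋ = $104,479. Book value $243,785.
Year 2: ⌊$243,785 × 150%/5⌋ = $73,135. Book value $170,650.
Year 3: ⌊$170,650 × 150%/5⌋ = $51,195. Book value $119,455.

$51,195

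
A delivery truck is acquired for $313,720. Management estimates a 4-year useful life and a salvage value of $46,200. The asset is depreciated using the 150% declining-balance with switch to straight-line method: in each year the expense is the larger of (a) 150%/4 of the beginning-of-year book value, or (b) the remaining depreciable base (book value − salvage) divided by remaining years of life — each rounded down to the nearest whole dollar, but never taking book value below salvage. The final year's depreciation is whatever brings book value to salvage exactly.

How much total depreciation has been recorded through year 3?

$237,128

Depreciable base = $313,720 − $46,200 = $267,520.
Year 1: DB = ⌊$313,720 × 150%/4⌋ = $117,645; SL = ⌊$267,520/4⌋ = $66,880 → take DB $117,645. Book value $196,075.
Year 2: DB = ⌊$196,075 × 150%/4⌋ = $73,528; SL = ⌊$149,875/3⌋ = $49,958 → take DB $73,528. Book value $122,547.
Year 3: DB = ⌊$122,547 × 150%/4⌋ = $45,955; SL = ⌊$76,347/2⌋ = $38,173 → take DB $45,955. Book value $76,592.
Accumulated through year 3 = $313,720 − $76,592 = $237,128.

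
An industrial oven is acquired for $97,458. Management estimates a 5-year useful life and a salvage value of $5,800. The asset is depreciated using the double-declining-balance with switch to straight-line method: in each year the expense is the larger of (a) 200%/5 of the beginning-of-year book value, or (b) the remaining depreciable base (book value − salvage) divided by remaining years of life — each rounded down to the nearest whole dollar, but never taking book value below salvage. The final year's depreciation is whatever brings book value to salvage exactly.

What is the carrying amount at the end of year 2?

Depreciable base = $97,458 − $5,800 = $91,658.
Year 1: DB = ⌊$97,458 × 200%/5⌋ = $38,983; SL = ⌊$91,658/5⌋ = $18,331 → take DB $38,983. Book value $58,475.
Year 2: DB = ⌊$58,475 × 200%/5⌋ = $23,390; SL = ⌊$52,675/4⌋ = $13,168 → take DB $23,390. Book value $35,085.

$35,085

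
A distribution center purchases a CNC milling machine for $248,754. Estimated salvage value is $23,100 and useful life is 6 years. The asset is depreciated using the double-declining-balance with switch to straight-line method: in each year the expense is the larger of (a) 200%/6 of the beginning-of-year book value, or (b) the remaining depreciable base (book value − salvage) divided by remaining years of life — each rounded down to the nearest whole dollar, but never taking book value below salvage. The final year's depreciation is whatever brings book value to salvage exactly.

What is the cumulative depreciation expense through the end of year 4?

Depreciable base = $248,754 − $23,100 = $225,654.
Year 1: DB = ⌊$248,754 × 200%/6⌋ = $82,918; SL = ⌊$225,654/6⌋ = $37,609 → take DB $82,918. Book value $165,836.
Year 2: DB = ⌊$165,836 × 200%/6⌋ = $55,278; SL = ⌊$142,736/5⌋ = $28,547 → take DB $55,278. Book value $110,558.
Year 3: DB = ⌊$110,558 × 200%/6⌋ = $36,852; SL = ⌊$87,458/4⌋ = $21,864 → take DB $36,852. Book value $73,706.
Year 4: DB = ⌊$73,706 × 200%/6⌋ = $24,568; SL = ⌊$50,606/3⌋ = $16,868 → take DB $24,568. Book value $49,138.
Accumulated through year 4 = $248,754 − $49,138 = $199,616.

$199,616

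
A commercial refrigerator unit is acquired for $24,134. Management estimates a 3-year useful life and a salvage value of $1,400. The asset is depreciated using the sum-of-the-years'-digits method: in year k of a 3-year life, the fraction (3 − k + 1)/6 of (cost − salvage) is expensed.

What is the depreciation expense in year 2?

Depreciable base = $24,134 − $1,400 = $22,734.
Sum of the years' digits = 3+2+1 = 6.
Year 1: $22,734 × 3/6 = $11,367. Book value $12,767.
Year 2: $22,734 × 2/6 = $7,578. Book value $5,189.

$7,578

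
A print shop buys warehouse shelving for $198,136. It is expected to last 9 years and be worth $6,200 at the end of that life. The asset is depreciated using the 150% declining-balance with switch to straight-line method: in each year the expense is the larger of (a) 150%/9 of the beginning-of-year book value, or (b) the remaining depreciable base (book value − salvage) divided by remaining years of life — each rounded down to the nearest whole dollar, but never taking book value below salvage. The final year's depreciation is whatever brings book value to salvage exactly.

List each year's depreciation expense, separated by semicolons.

Depreciable base = $198,136 − $6,200 = $191,936.
Year 1: DB = ⌊$198,136 × 150%/9⌋ = $33,022; SL = ⌊$191,936/9⌋ = $21,326 → take DB $33,022. Book value $165,114.
Year 2: DB = ⌊$165,114 × 150%/9⌋ = $27,519; SL = ⌊$158,914/8⌋ = $19,864 → take DB $27,519. Book value $137,595.
Year 3: DB = ⌊$137,595 × 150%/9⌋ = $22,932; SL = ⌊$131,395/7⌋ = $18,770 → take DB $22,932. Book value $114,663.
Year 4: DB = ⌊$114,663 × 150%/9⌋ = $19,110; SL = ⌊$108,463/6⌋ = $18,077 → take DB $19,110. Book value $95,553.
Year 5: DB = ⌊$95,553 × 150%/9⌋ = $15,925; SL = ⌊$89,353/5⌋ = $17,870 → take SL $17,870. Book value $77,683.
Year 6: DB = ⌊$77,683 × 150%/9⌋ = $12,947; SL = ⌊$71,483/4⌋ = $17,870 → take SL $17,870. Book value $59,813.
Year 7: DB = ⌊$59,813 × 150%/9⌋ = $9,968; SL = ⌊$53,613/3⌋ = $17,871 → take SL $17,871. Book value $41,942.
Year 8: DB = ⌊$41,942 × 150%/9⌋ = $6,990; SL = ⌊$35,742/2⌋ = $17,871 → take SL $17,871. Book value $24,071.
Year 9 (final): $24,071 − $6,200 = $17,871. Book value $6,200.

$33,022; $27,519; $22,932; $19,110; $17,870; $17,870; $17,871; $17,871; $17,871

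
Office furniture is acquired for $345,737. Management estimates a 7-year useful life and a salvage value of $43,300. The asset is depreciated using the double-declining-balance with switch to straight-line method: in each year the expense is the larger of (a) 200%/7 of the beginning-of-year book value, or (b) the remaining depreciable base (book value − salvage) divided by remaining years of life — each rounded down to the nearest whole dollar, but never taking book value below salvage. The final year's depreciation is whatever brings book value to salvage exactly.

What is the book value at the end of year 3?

Depreciable base = $345,737 − $43,300 = $302,437.
Year 1: DB = ⌊$345,737 × 200%/7⌋ = $98,782; SL = ⌊$302,437/7⌋ = $43,205 → take DB $98,782. Book value $246,955.
Year 2: DB = ⌊$246,955 × 200%/7⌋ = $70,558; SL = ⌊$203,655/6⌋ = $33,942 → take DB $70,558. Book value $176,397.
Year 3: DB = ⌊$176,397 × 200%/7⌋ = $50,399; SL = ⌊$133,097/5⌋ = $26,619 → take DB $50,399. Book value $125,998.

$125,998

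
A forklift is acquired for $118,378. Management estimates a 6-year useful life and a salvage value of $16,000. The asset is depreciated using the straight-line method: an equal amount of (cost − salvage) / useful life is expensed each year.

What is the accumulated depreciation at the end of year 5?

Depreciable base = $118,378 − $16,000 = $102,378.
Annual expense = $102,378 / 6 = $17,063.
End of year 1: book value $101,315.
End of year 2: book value $84,252.
End of year 3: book value $67,189.
End of year 4: book value $50,126.
End of year 5: book value $33,063.
Accumulated through year 5 = $118,378 − $33,063 = $85,315.

$85,315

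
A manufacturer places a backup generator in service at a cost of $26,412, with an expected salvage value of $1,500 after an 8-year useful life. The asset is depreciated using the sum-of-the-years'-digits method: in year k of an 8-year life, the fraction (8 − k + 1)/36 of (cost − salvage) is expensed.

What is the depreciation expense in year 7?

Depreciable base = $26,412 − $1,500 = $24,912.
Sum of the years' digits = 8+7+6+5+4+3+2+1 = 36.
Year 1: $24,912 × 8/36 = $5,536. Book value $20,876.
Year 2: $24,912 × 7/36 = $4,844. Book value $16,032.
Year 3: $24,912 × 6/36 = $4,152. Book value $11,880.
Year 4: $24,912 × 5/36 = $3,460. Book value $8,420.
Year 5: $24,912 × 4/36 = $2,768. Book value $5,652.
Year 6: $24,912 × 3/36 = $2,076. Book value $3,576.
Year 7: $24,912 × 2/36 = $1,384. Book value $2,192.

$1,384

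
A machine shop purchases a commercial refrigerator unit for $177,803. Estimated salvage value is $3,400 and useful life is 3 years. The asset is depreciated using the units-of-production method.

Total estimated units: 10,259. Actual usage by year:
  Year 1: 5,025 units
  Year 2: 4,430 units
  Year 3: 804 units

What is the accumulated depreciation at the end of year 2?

$160,735

Depreciable base = $177,803 − $3,400 = $174,403.
Rate = $174,403 / 10,259 units = $17 per unit.
Year 1: 5,025 × $17 = $85,425. Book value $92,378.
Year 2: 4,430 × $17 = $75,310. Book value $17,068.
Accumulated through year 2 = $177,803 − $17,068 = $160,735.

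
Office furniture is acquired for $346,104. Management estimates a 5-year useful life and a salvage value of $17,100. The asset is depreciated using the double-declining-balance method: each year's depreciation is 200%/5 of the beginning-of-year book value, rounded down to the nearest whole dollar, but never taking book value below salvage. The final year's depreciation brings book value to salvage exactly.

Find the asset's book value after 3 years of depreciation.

$74,759

Depreciable base = $346,104 − $17,100 = $329,004.
Year 1: ⌊$346,104 × 200%/5⌋ = $138,441. Book value $207,663.
Year 2: ⌊$207,663 × 200%/5⌋ = $83,065. Book value $124,598.
Year 3: ⌊$124,598 × 200%/5⌋ = $49,839. Book value $74,759.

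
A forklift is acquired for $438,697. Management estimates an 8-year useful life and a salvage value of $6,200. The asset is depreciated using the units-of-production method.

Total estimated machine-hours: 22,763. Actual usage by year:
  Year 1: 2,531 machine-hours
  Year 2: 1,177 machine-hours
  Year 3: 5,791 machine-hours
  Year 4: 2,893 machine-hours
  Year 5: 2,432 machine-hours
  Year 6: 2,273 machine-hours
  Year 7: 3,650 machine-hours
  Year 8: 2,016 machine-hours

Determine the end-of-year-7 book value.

Depreciable base = $438,697 − $6,200 = $432,497.
Rate = $432,497 / 22,763 machine-hours = $19 per machine-hour.
Year 1: 2,531 × $19 = $48,089. Book value $390,608.
Year 2: 1,177 × $19 = $22,363. Book value $368,245.
Year 3: 5,791 × $19 = $110,029. Book value $258,216.
Year 4: 2,893 × $19 = $54,967. Book value $203,249.
Year 5: 2,432 × $19 = $46,208. Book value $157,041.
Year 6: 2,273 × $19 = $43,187. Book value $113,854.
Year 7: 3,650 × $19 = $69,350. Book value $44,504.

$44,504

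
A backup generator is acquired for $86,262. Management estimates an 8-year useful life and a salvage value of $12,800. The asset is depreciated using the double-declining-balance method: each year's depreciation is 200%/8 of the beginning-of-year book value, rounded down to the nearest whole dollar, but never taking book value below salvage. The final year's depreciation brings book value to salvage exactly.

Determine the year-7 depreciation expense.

$2,554

Depreciable base = $86,262 − $12,800 = $73,462.
Year 1: ⌊$86,262 × 200%/8⌋ = $21,565. Book value $64,697.
Year 2: ⌊$64,697 × 200%/8⌋ = $16,174. Book value $48,523.
Year 3: ⌊$48,523 × 200%/8⌋ = $12,130. Book value $36,393.
Year 4: ⌊$36,393 × 200%/8⌋ = $9,098. Book value $27,295.
Year 5: ⌊$27,295 × 200%/8⌋ = $6,823. Book value $20,472.
Year 6: ⌊$20,472 × 200%/8⌋ = $5,118. Book value $15,354.
Year 7: ⌊$15,354 × 200%/8⌋ = $3,838, capped at $2,554. Book value $12,800.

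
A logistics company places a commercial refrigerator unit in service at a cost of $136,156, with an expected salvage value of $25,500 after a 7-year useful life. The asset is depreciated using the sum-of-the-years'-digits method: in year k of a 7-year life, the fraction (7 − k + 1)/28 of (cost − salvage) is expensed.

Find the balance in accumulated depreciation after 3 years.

Depreciable base = $136,156 − $25,500 = $110,656.
Sum of the years' digits = 7+6+5+4+3+2+1 = 28.
Year 1: $110,656 × 7/28 = $27,664. Book value $108,492.
Year 2: $110,656 × 6/28 = $23,712. Book value $84,780.
Year 3: $110,656 × 5/28 = $19,760. Book value $65,020.
Accumulated through year 3 = $136,156 − $65,020 = $71,136.

$71,136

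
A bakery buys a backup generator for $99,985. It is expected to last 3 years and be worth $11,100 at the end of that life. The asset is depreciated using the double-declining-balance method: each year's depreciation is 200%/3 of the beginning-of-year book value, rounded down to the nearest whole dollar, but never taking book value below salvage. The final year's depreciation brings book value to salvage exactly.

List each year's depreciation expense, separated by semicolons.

Depreciable base = $99,985 − $11,100 = $88,885.
Year 1: ⌊$99,985 × 200%/3⌋ = $66,656. Book value $33,329.
Year 2: ⌊$33,329 × 200%/3⌋ = $22,219. Book value $11,110.
Year 3 (final): $11,110 − $11,100 = $10. Book value $11,100.

$66,656; $22,219; $10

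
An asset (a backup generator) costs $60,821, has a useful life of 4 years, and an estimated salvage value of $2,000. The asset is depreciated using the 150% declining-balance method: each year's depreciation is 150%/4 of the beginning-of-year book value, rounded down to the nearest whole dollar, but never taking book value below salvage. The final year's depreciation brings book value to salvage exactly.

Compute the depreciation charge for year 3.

Depreciable base = $60,821 − $2,000 = $58,821.
Year 1: ⌊$60,821 × 150%/4⌋ = $22,807. Book value $38,014.
Year 2: ⌊$38,014 × 150%/4⌋ = $14,255. Book value $23,759.
Year 3: ⌊$23,759 × 150%/4⌋ = $8,909. Book value $14,850.

$8,909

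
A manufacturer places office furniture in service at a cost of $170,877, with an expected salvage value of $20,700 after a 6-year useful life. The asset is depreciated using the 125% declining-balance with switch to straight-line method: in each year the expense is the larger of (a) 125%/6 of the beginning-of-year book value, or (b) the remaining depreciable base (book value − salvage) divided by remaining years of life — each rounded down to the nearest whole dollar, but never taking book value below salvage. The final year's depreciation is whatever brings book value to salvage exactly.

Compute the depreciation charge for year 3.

$22,311

Depreciable base = $170,877 − $20,700 = $150,177.
Year 1: DB = ⌊$170,877 × 125%/6⌋ = $35,599; SL = ⌊$150,177/6⌋ = $25,029 → take DB $35,599. Book value $135,278.
Year 2: DB = ⌊$135,278 × 125%/6⌋ = $28,182; SL = ⌊$114,578/5⌋ = $22,915 → take DB $28,182. Book value $107,096.
Year 3: DB = ⌊$107,096 × 125%/6⌋ = $22,311; SL = ⌊$86,396/4⌋ = $21,599 → take DB $22,311. Book value $84,785.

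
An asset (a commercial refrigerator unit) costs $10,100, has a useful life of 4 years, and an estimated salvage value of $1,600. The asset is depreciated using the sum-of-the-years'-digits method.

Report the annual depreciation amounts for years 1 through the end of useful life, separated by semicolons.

$3,400; $2,550; $1,700; $850

Depreciable base = $10,100 − $1,600 = $8,500.
Sum of the years' digits = 4+3+2+1 = 10.
Year 1: $8,500 × 4/10 = $3,400. Book value $6,700.
Year 2: $8,500 × 3/10 = $2,550. Book value $4,150.
Year 3: $8,500 × 2/10 = $1,700. Book value $2,450.
Year 4: $8,500 × 1/10 = $850. Book value $1,600.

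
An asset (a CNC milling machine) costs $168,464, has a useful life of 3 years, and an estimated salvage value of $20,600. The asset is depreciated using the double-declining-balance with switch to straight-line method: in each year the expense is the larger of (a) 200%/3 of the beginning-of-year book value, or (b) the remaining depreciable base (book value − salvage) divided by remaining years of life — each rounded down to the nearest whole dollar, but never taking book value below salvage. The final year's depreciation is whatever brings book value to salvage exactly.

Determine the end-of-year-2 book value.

$20,600

Depreciable base = $168,464 − $20,600 = $147,864.
Year 1: DB = ⌊$168,464 × 200%/3⌋ = $112,309; SL = ⌊$147,864/3⌋ = $49,288 → take DB $112,309. Book value $56,155.
Year 2: DB = ⌊$56,155 × 200%/3⌋ = $37,436; SL = ⌊$35,555/2⌋ = $17,777 → take DB $37,436, capped at $35,555. Book value $20,600.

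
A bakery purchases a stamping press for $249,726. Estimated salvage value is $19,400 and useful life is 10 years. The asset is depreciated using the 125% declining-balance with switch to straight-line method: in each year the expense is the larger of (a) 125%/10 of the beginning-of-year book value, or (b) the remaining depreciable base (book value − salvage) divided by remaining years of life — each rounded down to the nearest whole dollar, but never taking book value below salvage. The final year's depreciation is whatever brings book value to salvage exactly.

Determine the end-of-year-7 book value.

Depreciable base = $249,726 − $19,400 = $230,326.
Year 1: DB = ⌊$249,726 × 125%/10⌋ = $31,215; SL = ⌊$230,326/10⌋ = $23,032 → take DB $31,215. Book value $218,511.
Year 2: DB = ⌊$218,511 × 125%/10⌋ = $27,313; SL = ⌊$199,111/9⌋ = $22,123 → take DB $27,313. Book value $191,198.
Year 3: DB = ⌊$191,198 × 125%/10⌋ = $23,899; SL = ⌊$171,798/8⌋ = $21,474 → take DB $23,899. Book value $167,299.
Year 4: DB = ⌊$167,299 × 125%/10⌋ = $20,912; SL = ⌊$147,899/7⌋ = $21,128 → take SL $21,128. Book value $146,171.
Year 5: DB = ⌊$146,171 × 125%/10⌋ = $18,271; SL = ⌊$126,771/6⌋ = $21,128 → take SL $21,128. Book value $125,043.
Year 6: DB = ⌊$125,043 × 125%/10⌋ = $15,630; SL = ⌊$105,643/5⌋ = $21,128 → take SL $21,128. Book value $103,915.
Year 7: DB = ⌊$103,915 × 125%/10⌋ = $12,989; SL = ⌊$84,515/4⌋ = $21,128 → take SL $21,128. Book value $82,787.

$82,787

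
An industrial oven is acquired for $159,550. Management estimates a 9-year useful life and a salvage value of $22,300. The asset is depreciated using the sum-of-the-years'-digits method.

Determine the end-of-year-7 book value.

Depreciable base = $159,550 − $22,300 = $137,250.
Sum of the years' digits = 9+8+7+6+5+4+3+2+1 = 45.
Year 1: $137,250 × 9/45 = $27,450. Book value $132,100.
Year 2: $137,250 × 8/45 = $24,400. Book value $107,700.
Year 3: $137,250 × 7/45 = $21,350. Book value $86,350.
Year 4: $137,250 × 6/45 = $18,300. Book value $68,050.
Year 5: $137,250 × 5/45 = $15,250. Book value $52,800.
Year 6: $137,250 × 4/45 = $12,200. Book value $40,600.
Year 7: $137,250 × 3/45 = $9,150. Book value $31,450.

$31,450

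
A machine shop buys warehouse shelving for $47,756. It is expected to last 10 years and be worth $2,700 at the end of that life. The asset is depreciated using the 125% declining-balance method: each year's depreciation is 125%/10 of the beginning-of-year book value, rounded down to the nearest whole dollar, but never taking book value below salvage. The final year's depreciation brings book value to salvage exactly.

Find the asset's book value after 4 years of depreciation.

$27,995

Depreciable base = $47,756 − $2,700 = $45,056.
Year 1: ⌊$47,756 × 125%/10⌋ = $5,969. Book value $41,787.
Year 2: ⌊$41,787 × 125%/10⌋ = $5,223. Book value $36,564.
Year 3: ⌊$36,564 × 125%/10⌋ = $4,570. Book value $31,994.
Year 4: ⌊$31,994 × 125%/10⌋ = $3,999. Book value $27,995.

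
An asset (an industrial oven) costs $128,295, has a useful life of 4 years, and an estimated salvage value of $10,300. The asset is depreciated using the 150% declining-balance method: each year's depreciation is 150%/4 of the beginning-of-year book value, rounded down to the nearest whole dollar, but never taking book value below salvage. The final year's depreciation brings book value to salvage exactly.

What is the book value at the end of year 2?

$50,116

Depreciable base = $128,295 − $10,300 = $117,995.
Year 1: ⌊$128,295 × 150%/4⌋ = $48,110. Book value $80,185.
Year 2: ⌊$80,185 × 150%/4⌋ = $30,069. Book value $50,116.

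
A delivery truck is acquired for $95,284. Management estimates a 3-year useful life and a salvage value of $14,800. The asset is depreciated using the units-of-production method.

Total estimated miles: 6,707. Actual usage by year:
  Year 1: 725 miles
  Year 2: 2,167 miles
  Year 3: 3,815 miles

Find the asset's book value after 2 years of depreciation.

$60,580

Depreciable base = $95,284 − $14,800 = $80,484.
Rate = $80,484 / 6,707 miles = $12 per mile.
Year 1: 725 × $12 = $8,700. Book value $86,584.
Year 2: 2,167 × $12 = $26,004. Book value $60,580.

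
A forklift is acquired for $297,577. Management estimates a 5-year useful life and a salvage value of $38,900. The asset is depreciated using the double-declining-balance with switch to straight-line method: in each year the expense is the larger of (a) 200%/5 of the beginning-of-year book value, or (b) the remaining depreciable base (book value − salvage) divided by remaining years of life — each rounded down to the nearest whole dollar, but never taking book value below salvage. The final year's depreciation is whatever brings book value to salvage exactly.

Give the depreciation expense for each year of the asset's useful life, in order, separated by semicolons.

Depreciable base = $297,577 − $38,900 = $258,677.
Year 1: DB = ⌊$297,577 × 200%/5⌋ = $119,030; SL = ⌊$258,677/5⌋ = $51,735 → take DB $119,030. Book value $178,547.
Year 2: DB = ⌊$178,547 × 200%/5⌋ = $71,418; SL = ⌊$139,647/4⌋ = $34,911 → take DB $71,418. Book value $107,129.
Year 3: DB = ⌊$107,129 × 200%/5⌋ = $42,851; SL = ⌊$68,229/3⌋ = $22,743 → take DB $42,851. Book value $64,278.
Year 4: DB = ⌊$64,278 × 200%/5⌋ = $25,711; SL = ⌊$25,378/2⌋ = $12,689 → take DB $25,711, capped at $25,378. Book value $38,900.
Year 5 (final): $38,900 − $38,900 = $0. Book value $38,900.

$119,030; $71,418; $42,851; $25,378; $0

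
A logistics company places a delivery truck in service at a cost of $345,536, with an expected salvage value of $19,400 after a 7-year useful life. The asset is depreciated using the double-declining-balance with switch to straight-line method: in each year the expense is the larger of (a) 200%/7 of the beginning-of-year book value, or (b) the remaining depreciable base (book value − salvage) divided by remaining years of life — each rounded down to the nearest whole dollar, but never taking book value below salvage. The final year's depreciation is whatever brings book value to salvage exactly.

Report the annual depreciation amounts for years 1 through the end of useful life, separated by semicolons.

Depreciable base = $345,536 − $19,400 = $326,136.
Year 1: DB = ⌊$345,536 × 200%/7⌋ = $98,724; SL = ⌊$326,136/7⌋ = $46,590 → take DB $98,724. Book value $246,812.
Year 2: DB = ⌊$246,812 × 200%/7⌋ = $70,517; SL = ⌊$227,412/6⌋ = $37,902 → take DB $70,517. Book value $176,295.
Year 3: DB = ⌊$176,295 × 200%/7⌋ = $50,370; SL = ⌊$156,895/5⌋ = $31,379 → take DB $50,370. Book value $125,925.
Year 4: DB = ⌊$125,925 × 200%/7⌋ = $35,978; SL = ⌊$106,525/4⌋ = $26,631 → take DB $35,978. Book value $89,947.
Year 5: DB = ⌊$89,947 × 200%/7⌋ = $25,699; SL = ⌊$70,547/3⌋ = $23,515 → take DB $25,699. Book value $64,248.
Year 6: DB = ⌊$64,248 × 200%/7⌋ = $18,356; SL = ⌊$44,848/2⌋ = $22,424 → take SL $22,424. Book value $41,824.
Year 7 (final): $41,824 − $19,400 = $22,424. Book value $19,400.

$98,724; $70,517; $50,370; $35,978; $25,699; $22,424; $22,424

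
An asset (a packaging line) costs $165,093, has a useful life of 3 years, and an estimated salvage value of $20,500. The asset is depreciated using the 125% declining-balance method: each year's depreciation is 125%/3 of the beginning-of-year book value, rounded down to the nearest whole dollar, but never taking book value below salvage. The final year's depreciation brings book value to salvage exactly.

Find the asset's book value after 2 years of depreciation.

Depreciable base = $165,093 − $20,500 = $144,593.
Year 1: ⌊$165,093 × 125%/3⌋ = $68,788. Book value $96,305.
Year 2: ⌊$96,305 × 125%/3⌋ = $40,127. Book value $56,178.

$56,178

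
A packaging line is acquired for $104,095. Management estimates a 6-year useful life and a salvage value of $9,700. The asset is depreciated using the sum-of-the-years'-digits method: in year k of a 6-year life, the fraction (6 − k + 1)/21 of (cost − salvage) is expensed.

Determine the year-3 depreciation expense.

$17,980

Depreciable base = $104,095 − $9,700 = $94,395.
Sum of the years' digits = 6+5+4+3+2+1 = 21.
Year 1: $94,395 × 6/21 = $26,970. Book value $77,125.
Year 2: $94,395 × 5/21 = $22,475. Book value $54,650.
Year 3: $94,395 × 4/21 = $17,980. Book value $36,670.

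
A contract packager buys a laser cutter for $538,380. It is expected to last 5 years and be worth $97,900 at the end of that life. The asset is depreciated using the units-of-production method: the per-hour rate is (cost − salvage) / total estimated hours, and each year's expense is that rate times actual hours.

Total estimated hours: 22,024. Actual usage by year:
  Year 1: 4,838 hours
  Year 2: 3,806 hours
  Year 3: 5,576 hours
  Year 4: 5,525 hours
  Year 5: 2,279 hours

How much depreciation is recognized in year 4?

Depreciable base = $538,380 − $97,900 = $440,480.
Rate = $440,480 / 22,024 hours = $20 per hour.
Year 1: 4,838 × $20 = $96,760. Book value $441,620.
Year 2: 3,806 × $20 = $76,120. Book value $365,500.
Year 3: 5,576 × $20 = $111,520. Book value $253,980.
Year 4: 5,525 × $20 = $110,500. Book value $143,480.

$110,500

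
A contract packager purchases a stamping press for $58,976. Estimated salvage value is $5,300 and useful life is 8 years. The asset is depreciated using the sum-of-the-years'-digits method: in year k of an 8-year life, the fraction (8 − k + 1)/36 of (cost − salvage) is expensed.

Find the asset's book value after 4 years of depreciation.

Depreciable base = $58,976 − $5,300 = $53,676.
Sum of the years' digits = 8+7+6+5+4+3+2+1 = 36.
Year 1: $53,676 × 8/36 = $11,928. Book value $47,048.
Year 2: $53,676 × 7/36 = $10,437. Book value $36,611.
Year 3: $53,676 × 6/36 = $8,946. Book value $27,665.
Year 4: $53,676 × 5/36 = $7,455. Book value $20,210.

$20,210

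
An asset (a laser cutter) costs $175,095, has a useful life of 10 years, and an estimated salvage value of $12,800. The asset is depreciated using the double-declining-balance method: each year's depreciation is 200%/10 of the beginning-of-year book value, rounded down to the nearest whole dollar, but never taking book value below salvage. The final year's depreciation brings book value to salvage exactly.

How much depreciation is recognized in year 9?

Depreciable base = $175,095 − $12,800 = $162,295.
Year 1: ⌊$175,095 × 200%/10⌋ = $35,019. Book value $140,076.
Year 2: ⌊$140,076 × 200%/10⌋ = $28,015. Book value $112,061.
Year 3: ⌊$112,061 × 200%/10⌋ = $22,412. Book value $89,649.
Year 4: ⌊$89,649 × 200%/10⌋ = $17,929. Book value $71,720.
Year 5: ⌊$71,720 × 200%/10⌋ = $14,344. Book value $57,376.
Year 6: ⌊$57,376 × 200%/10⌋ = $11,475. Book value $45,901.
Year 7: ⌊$45,901 × 200%/10⌋ = $9,180. Book value $36,721.
Year 8: ⌊$36,721 × 200%/10⌋ = $7,344. Book value $29,377.
Year 9: ⌊$29,377 × 200%/10⌋ = $5,875. Book value $23,502.

$5,875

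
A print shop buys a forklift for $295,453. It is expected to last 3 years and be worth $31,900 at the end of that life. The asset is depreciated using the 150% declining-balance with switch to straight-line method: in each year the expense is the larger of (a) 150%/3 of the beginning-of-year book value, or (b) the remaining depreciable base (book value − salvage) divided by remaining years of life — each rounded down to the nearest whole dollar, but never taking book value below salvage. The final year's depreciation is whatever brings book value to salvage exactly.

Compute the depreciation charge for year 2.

$73,863

Depreciable base = $295,453 − $31,900 = $263,553.
Year 1: DB = ⌊$295,453 × 150%/3⌋ = $147,726; SL = ⌊$263,553/3⌋ = $87,851 → take DB $147,726. Book value $147,727.
Year 2: DB = ⌊$147,727 × 150%/3⌋ = $73,863; SL = ⌊$115,827/2⌋ = $57,913 → take DB $73,863. Book value $73,864.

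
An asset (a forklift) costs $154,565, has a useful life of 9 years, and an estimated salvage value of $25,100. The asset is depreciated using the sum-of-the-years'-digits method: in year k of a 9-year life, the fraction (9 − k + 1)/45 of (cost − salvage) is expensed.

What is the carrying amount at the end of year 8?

Depreciable base = $154,565 − $25,100 = $129,465.
Sum of the years' digits = 9+8+7+6+5+4+3+2+1 = 45.
Year 1: $129,465 × 9/45 = $25,893. Book value $128,672.
Year 2: $129,465 × 8/45 = $23,016. Book value $105,656.
Year 3: $129,465 × 7/45 = $20,139. Book value $85,517.
Year 4: $129,465 × 6/45 = $17,262. Book value $68,255.
Year 5: $129,465 × 5/45 = $14,385. Book value $53,870.
Year 6: $129,465 × 4/45 = $11,508. Book value $42,362.
Year 7: $129,465 × 3/45 = $8,631. Book value $33,731.
Year 8: $129,465 × 2/45 = $5,754. Book value $27,977.

$27,977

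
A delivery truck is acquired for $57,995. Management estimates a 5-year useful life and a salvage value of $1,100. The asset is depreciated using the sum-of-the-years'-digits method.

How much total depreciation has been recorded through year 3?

Depreciable base = $57,995 − $1,100 = $56,895.
Sum of the years' digits = 5+4+3+2+1 = 15.
Year 1: $56,895 × 5/15 = $18,965. Book value $39,030.
Year 2: $56,895 × 4/15 = $15,172. Book value $23,858.
Year 3: $56,895 × 3/15 = $11,379. Book value $12,479.
Accumulated through year 3 = $57,995 − $12,479 = $45,516.

$45,516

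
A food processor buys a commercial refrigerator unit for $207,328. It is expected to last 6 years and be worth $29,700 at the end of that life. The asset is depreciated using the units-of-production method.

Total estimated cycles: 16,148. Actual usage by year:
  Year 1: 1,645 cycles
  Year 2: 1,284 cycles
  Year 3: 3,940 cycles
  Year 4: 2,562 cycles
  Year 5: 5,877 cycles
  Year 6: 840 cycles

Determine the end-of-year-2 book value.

Depreciable base = $207,328 − $29,700 = $177,628.
Rate = $177,628 / 16,148 cycles = $11 per cycle.
Year 1: 1,645 × $11 = $18,095. Book value $189,233.
Year 2: 1,284 × $11 = $14,124. Book value $175,109.

$175,109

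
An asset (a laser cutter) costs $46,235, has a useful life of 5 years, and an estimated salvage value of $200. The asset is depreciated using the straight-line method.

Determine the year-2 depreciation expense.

Depreciable base = $46,235 − $200 = $46,035.
Annual expense = $46,035 / 5 = $9,207.

$9,207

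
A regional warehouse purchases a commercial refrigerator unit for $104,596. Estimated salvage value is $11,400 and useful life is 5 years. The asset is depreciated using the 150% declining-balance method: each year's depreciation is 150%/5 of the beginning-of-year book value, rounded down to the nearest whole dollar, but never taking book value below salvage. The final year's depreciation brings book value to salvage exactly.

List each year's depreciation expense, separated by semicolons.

Depreciable base = $104,596 − $11,400 = $93,196.
Year 1: ⌊$104,596 × 150%/5⌋ = $31,378. Book value $73,218.
Year 2: ⌊$73,218 × 150%/5⌋ = $21,965. Book value $51,253.
Year 3: ⌊$51,253 × 150%/5⌋ = $15,375. Book value $35,878.
Year 4: ⌊$35,878 × 150%/5⌋ = $10,763. Book value $25,115.
Year 5 (final): $25,115 − $11,400 = $13,715. Book value $11,400.

$31,378; $21,965; $15,375; $10,763; $13,715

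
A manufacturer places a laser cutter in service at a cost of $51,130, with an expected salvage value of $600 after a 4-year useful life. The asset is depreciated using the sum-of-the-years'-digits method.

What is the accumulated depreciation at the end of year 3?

$45,477

Depreciable base = $51,130 − $600 = $50,530.
Sum of the years' digits = 4+3+2+1 = 10.
Year 1: $50,530 × 4/10 = $20,212. Book value $30,918.
Year 2: $50,530 × 3/10 = $15,159. Book value $15,759.
Year 3: $50,530 × 2/10 = $10,106. Book value $5,653.
Accumulated through year 3 = $51,130 − $5,653 = $45,477.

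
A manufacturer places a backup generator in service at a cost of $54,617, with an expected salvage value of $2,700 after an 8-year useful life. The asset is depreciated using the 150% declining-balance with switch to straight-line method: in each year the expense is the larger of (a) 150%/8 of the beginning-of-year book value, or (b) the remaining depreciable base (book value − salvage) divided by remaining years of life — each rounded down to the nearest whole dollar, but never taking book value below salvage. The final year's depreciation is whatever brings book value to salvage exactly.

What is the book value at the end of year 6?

Depreciable base = $54,617 − $2,700 = $51,917.
Year 1: DB = ⌊$54,617 × 150%/8⌋ = $10,240; SL = ⌊$51,917/8⌋ = $6,489 → take DB $10,240. Book value $44,377.
Year 2: DB = ⌊$44,377 × 150%/8⌋ = $8,320; SL = ⌊$41,677/7⌋ = $5,953 → take DB $8,320. Book value $36,057.
Year 3: DB = ⌊$36,057 × 150%/8⌋ = $6,760; SL = ⌊$33,357/6⌋ = $5,559 → take DB $6,760. Book value $29,297.
Year 4: DB = ⌊$29,297 × 150%/8⌋ = $5,493; SL = ⌊$26,597/5⌋ = $5,319 → take DB $5,493. Book value $23,804.
Year 5: DB = ⌊$23,804 × 150%/8⌋ = $4,463; SL = ⌊$21,104/4⌋ = $5,276 → take SL $5,276. Book value $18,528.
Year 6: DB = ⌊$18,528 × 150%/8⌋ = $3,474; SL = ⌊$15,828/3⌋ = $5,276 → take SL $5,276. Book value $13,252.

$13,252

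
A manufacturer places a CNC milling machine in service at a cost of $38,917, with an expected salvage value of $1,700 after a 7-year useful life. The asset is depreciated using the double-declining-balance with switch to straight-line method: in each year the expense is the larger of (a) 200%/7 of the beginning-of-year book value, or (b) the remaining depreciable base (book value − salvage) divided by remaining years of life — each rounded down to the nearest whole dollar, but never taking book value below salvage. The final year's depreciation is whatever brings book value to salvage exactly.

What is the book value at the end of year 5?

$7,237

Depreciable base = $38,917 − $1,700 = $37,217.
Year 1: DB = ⌊$38,917 × 200%/7⌋ = $11,119; SL = ⌊$37,217/7⌋ = $5,316 → take DB $11,119. Book value $27,798.
Year 2: DB = ⌊$27,798 × 200%/7⌋ = $7,942; SL = ⌊$26,098/6⌋ = $4,349 → take DB $7,942. Book value $19,856.
Year 3: DB = ⌊$19,856 × 200%/7⌋ = $5,673; SL = ⌊$18,156/5⌋ = $3,631 → take DB $5,673. Book value $14,183.
Year 4: DB = ⌊$14,183 × 200%/7⌋ = $4,052; SL = ⌊$12,483/4⌋ = $3,120 → take DB $4,052. Book value $10,131.
Year 5: DB = ⌊$10,131 × 200%/7⌋ = $2,894; SL = ⌊$8,431/3⌋ = $2,810 → take DB $2,894. Book value $7,237.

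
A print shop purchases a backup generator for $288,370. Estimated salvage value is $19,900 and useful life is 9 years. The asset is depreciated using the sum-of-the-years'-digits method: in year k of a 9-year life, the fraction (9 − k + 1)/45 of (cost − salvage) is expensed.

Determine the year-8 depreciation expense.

$11,932

Depreciable base = $288,370 − $19,900 = $268,470.
Sum of the years' digits = 9+8+7+6+5+4+3+2+1 = 45.
Year 1: $268,470 × 9/45 = $53,694. Book value $234,676.
Year 2: $268,470 × 8/45 = $47,728. Book value $186,948.
Year 3: $268,470 × 7/45 = $41,762. Book value $145,186.
Year 4: $268,470 × 6/45 = $35,796. Book value $109,390.
Year 5: $268,470 × 5/45 = $29,830. Book value $79,560.
Year 6: $268,470 × 4/45 = $23,864. Book value $55,696.
Year 7: $268,470 × 3/45 = $17,898. Book value $37,798.
Year 8: $268,470 × 2/45 = $11,932. Book value $25,866.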